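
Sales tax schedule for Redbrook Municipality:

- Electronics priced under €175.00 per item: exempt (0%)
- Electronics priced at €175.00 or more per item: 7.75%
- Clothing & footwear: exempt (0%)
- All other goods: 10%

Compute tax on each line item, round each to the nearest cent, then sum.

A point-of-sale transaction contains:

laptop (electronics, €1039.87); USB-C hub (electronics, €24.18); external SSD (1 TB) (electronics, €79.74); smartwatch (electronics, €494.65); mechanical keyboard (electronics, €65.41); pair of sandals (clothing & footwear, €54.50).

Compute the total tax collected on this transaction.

Laptop €1039.87: electronics, €175.00 or more → 7.75% → €80.59
USB-C hub €24.18: electronics, under €175.00 → 0% → €0.00
External SSD (1 TB) €79.74: electronics, under €175.00 → 0% → €0.00
Smartwatch €494.65: electronics, €175.00 or more → 7.75% → €38.34
Mechanical keyboard €65.41: electronics, under €175.00 → 0% → €0.00
Pair of sandals €54.50: clothing & footwear → 0% → €0.00
Total tax = €80.59 + €38.34 = €118.93

€118.93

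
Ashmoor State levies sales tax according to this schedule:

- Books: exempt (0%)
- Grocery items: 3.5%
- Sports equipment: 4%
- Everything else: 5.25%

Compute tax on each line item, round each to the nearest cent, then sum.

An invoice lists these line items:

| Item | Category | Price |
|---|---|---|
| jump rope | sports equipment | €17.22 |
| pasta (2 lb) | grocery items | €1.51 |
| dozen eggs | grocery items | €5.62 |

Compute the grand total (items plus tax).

€25.29

Jump rope €17.22: sports equipment → 4% → €0.69
Pasta (2 lb) €1.51: grocery items → 3.5% → €0.05
Dozen eggs €5.62: grocery items → 3.5% → €0.20
Subtotal = €24.35; tax = €0.94; total due = €25.29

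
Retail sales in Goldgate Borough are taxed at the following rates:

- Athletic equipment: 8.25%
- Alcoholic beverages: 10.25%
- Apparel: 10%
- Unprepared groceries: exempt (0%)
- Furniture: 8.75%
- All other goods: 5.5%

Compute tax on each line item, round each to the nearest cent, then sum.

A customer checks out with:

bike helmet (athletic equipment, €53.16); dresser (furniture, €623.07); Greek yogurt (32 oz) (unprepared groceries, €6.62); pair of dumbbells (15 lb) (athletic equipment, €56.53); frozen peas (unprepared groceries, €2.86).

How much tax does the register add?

€63.57

Bike helmet €53.16: athletic equipment → 8.25% → €4.39
Dresser €623.07: furniture → 8.75% → €54.52
Greek yogurt (32 oz) €6.62: unprepared groceries → 0% → €0.00
Pair of dumbbells (15 lb) €56.53: athletic equipment → 8.25% → €4.66
Frozen peas €2.86: unprepared groceries → 0% → €0.00
Total tax = €4.39 + €54.52 + €4.66 = €63.57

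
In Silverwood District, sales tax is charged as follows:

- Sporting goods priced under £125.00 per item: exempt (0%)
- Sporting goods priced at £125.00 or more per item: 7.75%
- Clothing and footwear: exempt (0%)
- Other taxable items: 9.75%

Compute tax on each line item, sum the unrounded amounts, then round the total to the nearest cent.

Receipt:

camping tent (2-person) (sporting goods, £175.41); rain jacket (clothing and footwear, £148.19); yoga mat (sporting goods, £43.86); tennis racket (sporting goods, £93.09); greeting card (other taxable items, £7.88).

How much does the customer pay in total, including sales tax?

£482.79

Camping tent (2-person) £175.41: sporting goods, £125.00 or more → 7.75% → £13.594275
Rain jacket £148.19: clothing and footwear → 0% → £0.00
Yoga mat £43.86: sporting goods, under £125.00 → 0% → £0.00
Tennis racket £93.09: sporting goods, under £125.00 → 0% → £0.00
Greeting card £7.88: other taxable items → 9.75% → £0.7683
Subtotal = £468.43; unrounded tax = £14.362575 → £14.36; total due = £482.79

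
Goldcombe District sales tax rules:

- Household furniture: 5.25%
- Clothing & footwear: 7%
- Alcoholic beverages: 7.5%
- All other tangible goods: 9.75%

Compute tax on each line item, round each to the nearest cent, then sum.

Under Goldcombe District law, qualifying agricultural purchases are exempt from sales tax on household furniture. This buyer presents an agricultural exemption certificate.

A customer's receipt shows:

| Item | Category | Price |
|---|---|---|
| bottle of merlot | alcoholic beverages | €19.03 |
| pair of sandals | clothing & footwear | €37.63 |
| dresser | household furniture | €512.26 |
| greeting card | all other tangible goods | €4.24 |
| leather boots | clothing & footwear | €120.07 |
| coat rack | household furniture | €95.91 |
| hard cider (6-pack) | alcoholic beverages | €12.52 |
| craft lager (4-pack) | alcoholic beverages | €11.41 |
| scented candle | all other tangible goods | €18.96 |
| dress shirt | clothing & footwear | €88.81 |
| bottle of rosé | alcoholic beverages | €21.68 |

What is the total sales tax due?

€24.37

Bottle of merlot €19.03: alcoholic beverages → 7.5% → €1.43
Pair of sandals €37.63: clothing & footwear → 7% → €2.63
Dresser €512.26: household furniture, buyer-exempt → 0% → €0.00
Greeting card €4.24: all other tangible goods → 9.75% → €0.41
Leather boots €120.07: clothing & footwear → 7% → €8.40
Coat rack €95.91: household furniture, buyer-exempt → 0% → €0.00
Hard cider (6-pack) €12.52: alcoholic beverages → 7.5% → €0.94
Craft lager (4-pack) €11.41: alcoholic beverages → 7.5% → €0.86
Scented candle €18.96: all other tangible goods → 9.75% → €1.85
Dress shirt €88.81: clothing & footwear → 7% → €6.22
Bottle of rosé €21.68: alcoholic beverages → 7.5% → €1.63
Total tax = €1.43 + €2.63 + €0.41 + €8.40 + €0.94 + €0.86 + €1.85 + €6.22 + €1.63 = €24.37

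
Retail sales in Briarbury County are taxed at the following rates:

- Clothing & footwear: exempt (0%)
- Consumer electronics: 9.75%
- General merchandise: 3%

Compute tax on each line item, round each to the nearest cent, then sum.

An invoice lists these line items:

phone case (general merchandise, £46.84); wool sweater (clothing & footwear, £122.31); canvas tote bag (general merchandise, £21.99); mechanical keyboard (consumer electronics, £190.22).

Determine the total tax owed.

Phone case £46.84: general merchandise → 3% → £1.41
Wool sweater £122.31: clothing & footwear → 0% → £0.00
Canvas tote bag £21.99: general merchandise → 3% → £0.66
Mechanical keyboard £190.22: consumer electronics → 9.75% → £18.55
Total tax = £1.41 + £0.66 + £18.55 = £20.62

£20.62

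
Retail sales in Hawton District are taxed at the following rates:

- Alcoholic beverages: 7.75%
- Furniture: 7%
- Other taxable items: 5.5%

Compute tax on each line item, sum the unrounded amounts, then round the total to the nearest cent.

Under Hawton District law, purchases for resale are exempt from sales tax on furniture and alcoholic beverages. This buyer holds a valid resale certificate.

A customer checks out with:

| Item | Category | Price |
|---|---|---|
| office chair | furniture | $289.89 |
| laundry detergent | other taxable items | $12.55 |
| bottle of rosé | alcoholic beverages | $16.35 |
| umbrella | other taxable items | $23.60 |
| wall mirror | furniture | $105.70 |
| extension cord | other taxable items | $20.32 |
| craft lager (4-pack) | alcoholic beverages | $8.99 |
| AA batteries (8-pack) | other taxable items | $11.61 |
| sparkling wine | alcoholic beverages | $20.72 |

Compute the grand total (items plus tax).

Office chair $289.89: furniture, buyer-exempt → 0% → $0.00
Laundry detergent $12.55: other taxable items → 5.5% → $0.69025
Bottle of rosé $16.35: alcoholic beverages, buyer-exempt → 0% → $0.00
Umbrella $23.60: other taxable items → 5.5% → $1.298
Wall mirror $105.70: furniture, buyer-exempt → 0% → $0.00
Extension cord $20.32: other taxable items → 5.5% → $1.1176
Craft lager (4-pack) $8.99: alcoholic beverages, buyer-exempt → 0% → $0.00
AA batteries (8-pack) $11.61: other taxable items → 5.5% → $0.63855
Sparkling wine $20.72: alcoholic beverages, buyer-exempt → 0% → $0.00
Subtotal = $509.73; unrounded tax = $3.7444 → $3.74; total due = $513.47

$513.47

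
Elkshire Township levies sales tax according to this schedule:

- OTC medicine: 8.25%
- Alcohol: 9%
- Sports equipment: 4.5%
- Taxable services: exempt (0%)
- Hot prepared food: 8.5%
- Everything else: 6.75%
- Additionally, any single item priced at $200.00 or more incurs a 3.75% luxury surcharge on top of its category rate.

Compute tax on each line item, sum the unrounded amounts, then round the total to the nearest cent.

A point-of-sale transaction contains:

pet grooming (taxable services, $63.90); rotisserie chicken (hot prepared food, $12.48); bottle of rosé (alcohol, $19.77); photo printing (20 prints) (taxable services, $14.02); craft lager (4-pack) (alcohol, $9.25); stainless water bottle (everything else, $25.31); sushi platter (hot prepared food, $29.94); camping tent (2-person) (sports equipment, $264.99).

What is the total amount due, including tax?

Pet grooming $63.90: taxable services → 0% → $0.00
Rotisserie chicken $12.48: hot prepared food → 8.5% → $1.0608
Bottle of rosé $19.77: alcohol → 9% → $1.7793
Photo printing (20 prints) $14.02: taxable services → 0% → $0.00
Craft lager (4-pack) $9.25: alcohol → 9% → $0.8325
Stainless water bottle $25.31: everything else → 6.75% → $1.708425
Sushi platter $29.94: hot prepared food → 8.5% → $2.5449
Camping tent (2-person) $264.99: sports equipment → 4.5% + 3.75% surcharge = 8.25% → $21.861675
Subtotal = $439.66; unrounded tax = $29.7876 → $29.79; total due = $469.45

$469.45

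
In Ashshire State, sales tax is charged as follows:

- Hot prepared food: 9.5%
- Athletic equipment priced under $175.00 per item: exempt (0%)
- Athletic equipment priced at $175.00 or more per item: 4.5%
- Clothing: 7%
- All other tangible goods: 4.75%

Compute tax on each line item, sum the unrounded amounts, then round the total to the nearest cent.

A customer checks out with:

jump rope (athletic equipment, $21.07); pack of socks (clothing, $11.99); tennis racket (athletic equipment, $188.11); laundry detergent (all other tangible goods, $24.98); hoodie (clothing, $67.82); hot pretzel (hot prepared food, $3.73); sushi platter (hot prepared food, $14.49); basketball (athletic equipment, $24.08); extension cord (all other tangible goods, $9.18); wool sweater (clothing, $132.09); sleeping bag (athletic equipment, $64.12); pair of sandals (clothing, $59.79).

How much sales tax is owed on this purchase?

$30.84

Jump rope $21.07: athletic equipment, under $175.00 → 0% → $0.00
Pack of socks $11.99: clothing → 7% → $0.8393
Tennis racket $188.11: athletic equipment, $175.00 or more → 4.5% → $8.46495
Laundry detergent $24.98: all other tangible goods → 4.75% → $1.18655
Hoodie $67.82: clothing → 7% → $4.7474
Hot pretzel $3.73: hot prepared food → 9.5% → $0.35435
Sushi platter $14.49: hot prepared food → 9.5% → $1.37655
Basketball $24.08: athletic equipment, under $175.00 → 0% → $0.00
Extension cord $9.18: all other tangible goods → 4.75% → $0.43605
Wool sweater $132.09: clothing → 7% → $9.2463
Sleeping bag $64.12: athletic equipment, under $175.00 → 0% → $0.00
Pair of sandals $59.79: clothing → 7% → $4.1853
Unrounded tax sum = $30.83675 → $30.84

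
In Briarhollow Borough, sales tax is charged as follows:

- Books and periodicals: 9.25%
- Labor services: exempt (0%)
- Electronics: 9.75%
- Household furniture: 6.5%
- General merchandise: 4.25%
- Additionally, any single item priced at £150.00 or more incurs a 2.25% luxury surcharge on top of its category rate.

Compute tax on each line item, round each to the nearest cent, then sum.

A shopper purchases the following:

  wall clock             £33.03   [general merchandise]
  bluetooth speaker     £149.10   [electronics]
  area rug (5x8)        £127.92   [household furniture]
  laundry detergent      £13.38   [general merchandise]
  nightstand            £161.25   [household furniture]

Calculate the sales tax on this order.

£38.93

Wall clock £33.03: general merchandise → 4.25% → £1.40
Bluetooth speaker £149.10: electronics → 9.75% → £14.54
Area rug (5x8) £127.92: household furniture → 6.5% → £8.31
Laundry detergent £13.38: general merchandise → 4.25% → £0.57
Nightstand £161.25: household furniture → 6.5% + 2.25% surcharge = 8.75% → £14.11
Total tax = £1.40 + £14.54 + £8.31 + £0.57 + £14.11 = £38.93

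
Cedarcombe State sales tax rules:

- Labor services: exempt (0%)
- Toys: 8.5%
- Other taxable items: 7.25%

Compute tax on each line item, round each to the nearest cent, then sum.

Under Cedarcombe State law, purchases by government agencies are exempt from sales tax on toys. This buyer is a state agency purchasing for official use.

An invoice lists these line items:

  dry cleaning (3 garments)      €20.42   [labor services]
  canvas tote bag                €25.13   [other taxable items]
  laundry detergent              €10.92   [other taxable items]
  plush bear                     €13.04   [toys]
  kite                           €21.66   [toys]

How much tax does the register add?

Dry cleaning (3 garments) €20.42: labor services → 0% → €0.00
Canvas tote bag €25.13: other taxable items → 7.25% → €1.82
Laundry detergent €10.92: other taxable items → 7.25% → €0.79
Plush bear €13.04: toys, buyer-exempt → 0% → €0.00
Kite €21.66: toys, buyer-exempt → 0% → €0.00
Total tax = €1.82 + €0.79 = €2.61

€2.61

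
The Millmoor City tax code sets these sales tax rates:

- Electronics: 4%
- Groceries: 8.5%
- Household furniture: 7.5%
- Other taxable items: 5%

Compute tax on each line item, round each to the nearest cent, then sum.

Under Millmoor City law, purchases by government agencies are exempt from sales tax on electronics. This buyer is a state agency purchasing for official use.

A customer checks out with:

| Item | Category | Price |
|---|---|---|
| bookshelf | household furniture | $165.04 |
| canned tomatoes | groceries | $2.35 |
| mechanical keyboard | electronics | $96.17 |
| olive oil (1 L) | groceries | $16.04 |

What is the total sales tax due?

Bookshelf $165.04: household furniture → 7.5% → $12.38
Canned tomatoes $2.35: groceries → 8.5% → $0.20
Mechanical keyboard $96.17: electronics, buyer-exempt → 0% → $0.00
Olive oil (1 L) $16.04: groceries → 8.5% → $1.36
Total tax = $12.38 + $0.20 + $1.36 = $13.94

$13.94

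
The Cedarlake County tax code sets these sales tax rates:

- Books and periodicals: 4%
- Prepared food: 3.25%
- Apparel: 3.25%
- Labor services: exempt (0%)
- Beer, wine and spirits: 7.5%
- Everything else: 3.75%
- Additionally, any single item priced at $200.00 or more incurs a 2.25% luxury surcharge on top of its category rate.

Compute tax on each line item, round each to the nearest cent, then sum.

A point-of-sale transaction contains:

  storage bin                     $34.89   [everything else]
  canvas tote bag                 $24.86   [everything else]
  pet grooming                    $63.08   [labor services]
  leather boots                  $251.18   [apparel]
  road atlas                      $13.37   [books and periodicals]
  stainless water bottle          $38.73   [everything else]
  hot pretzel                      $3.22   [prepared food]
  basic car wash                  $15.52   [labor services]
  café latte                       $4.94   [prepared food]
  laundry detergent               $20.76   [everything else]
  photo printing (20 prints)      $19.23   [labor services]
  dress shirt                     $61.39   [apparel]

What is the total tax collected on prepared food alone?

Hot pretzel $3.22: prepared food → 3.25% → $0.10
Café latte $4.94: prepared food → 3.25% → $0.16
Tax on prepared food = $0.10 + $0.16 = $0.26

$0.26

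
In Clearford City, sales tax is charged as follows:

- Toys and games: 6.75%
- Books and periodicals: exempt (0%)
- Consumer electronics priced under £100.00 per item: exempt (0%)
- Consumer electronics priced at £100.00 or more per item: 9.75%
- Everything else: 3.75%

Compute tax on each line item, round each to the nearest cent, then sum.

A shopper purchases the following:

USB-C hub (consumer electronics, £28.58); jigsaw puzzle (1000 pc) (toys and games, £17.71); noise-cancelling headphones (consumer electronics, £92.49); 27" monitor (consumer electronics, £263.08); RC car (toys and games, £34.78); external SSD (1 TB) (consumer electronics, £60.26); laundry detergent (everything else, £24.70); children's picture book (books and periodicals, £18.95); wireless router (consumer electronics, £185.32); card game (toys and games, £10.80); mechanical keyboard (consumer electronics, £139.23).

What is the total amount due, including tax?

USB-C hub £28.58: consumer electronics, under £100.00 → 0% → £0.00
Jigsaw puzzle (1000 pc) £17.71: toys and games → 6.75% → £1.20
Noise-cancelling headphones £92.49: consumer electronics, under £100.00 → 0% → £0.00
27" monitor £263.08: consumer electronics, £100.00 or more → 9.75% → £25.65
RC car £34.78: toys and games → 6.75% → £2.35
External SSD (1 TB) £60.26: consumer electronics, under £100.00 → 0% → £0.00
Laundry detergent £24.70: everything else → 3.75% → £0.93
Children's picture book £18.95: books and periodicals → 0% → £0.00
Wireless router £185.32: consumer electronics, £100.00 or more → 9.75% → £18.07
Card game £10.80: toys and games → 6.75% → £0.73
Mechanical keyboard £139.23: consumer electronics, £100.00 or more → 9.75% → £13.57
Subtotal = £875.90; tax = £62.50; total due = £938.40

£938.40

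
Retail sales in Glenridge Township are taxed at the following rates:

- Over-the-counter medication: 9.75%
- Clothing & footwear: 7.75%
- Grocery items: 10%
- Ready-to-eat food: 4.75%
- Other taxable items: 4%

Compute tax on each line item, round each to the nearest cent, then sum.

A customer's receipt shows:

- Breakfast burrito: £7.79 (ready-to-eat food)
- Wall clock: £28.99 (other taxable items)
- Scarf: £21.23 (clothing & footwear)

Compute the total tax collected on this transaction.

£3.18

Breakfast burrito £7.79: ready-to-eat food → 4.75% → £0.37
Wall clock £28.99: other taxable items → 4% → £1.16
Scarf £21.23: clothing & footwear → 7.75% → £1.65
Total tax = £0.37 + £1.16 + £1.65 = £3.18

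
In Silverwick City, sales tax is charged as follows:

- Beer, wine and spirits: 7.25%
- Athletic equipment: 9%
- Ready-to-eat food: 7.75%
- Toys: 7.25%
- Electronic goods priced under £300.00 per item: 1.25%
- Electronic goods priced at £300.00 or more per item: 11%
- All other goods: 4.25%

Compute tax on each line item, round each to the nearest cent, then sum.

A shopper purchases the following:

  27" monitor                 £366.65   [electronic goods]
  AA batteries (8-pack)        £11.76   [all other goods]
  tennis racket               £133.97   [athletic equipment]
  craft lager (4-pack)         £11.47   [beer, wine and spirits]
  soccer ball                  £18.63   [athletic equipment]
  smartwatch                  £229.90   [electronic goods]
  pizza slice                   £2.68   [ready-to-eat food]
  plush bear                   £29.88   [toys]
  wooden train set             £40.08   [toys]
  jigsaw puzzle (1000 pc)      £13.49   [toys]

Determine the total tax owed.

27" monitor £366.65: electronic goods, £300.00 or more → 11% → £40.33
AA batteries (8-pack) £11.76: all other goods → 4.25% → £0.50
Tennis racket £133.97: athletic equipment → 9% → £12.06
Craft lager (4-pack) £11.47: beer, wine and spirits → 7.25% → £0.83
Soccer ball £18.63: athletic equipment → 9% → £1.68
Smartwatch £229.90: electronic goods, under £300.00 → 1.25% → £2.87
Pizza slice £2.68: ready-to-eat food → 7.75% → £0.21
Plush bear £29.88: toys → 7.25% → £2.17
Wooden train set £40.08: toys → 7.25% → £2.91
Jigsaw puzzle (1000 pc) £13.49: toys → 7.25% → £0.98
Total tax = £40.33 + £0.50 + £12.06 + £0.83 + £1.68 + £2.87 + £0.21 + £2.17 + £2.91 + £0.98 = £64.54

£64.54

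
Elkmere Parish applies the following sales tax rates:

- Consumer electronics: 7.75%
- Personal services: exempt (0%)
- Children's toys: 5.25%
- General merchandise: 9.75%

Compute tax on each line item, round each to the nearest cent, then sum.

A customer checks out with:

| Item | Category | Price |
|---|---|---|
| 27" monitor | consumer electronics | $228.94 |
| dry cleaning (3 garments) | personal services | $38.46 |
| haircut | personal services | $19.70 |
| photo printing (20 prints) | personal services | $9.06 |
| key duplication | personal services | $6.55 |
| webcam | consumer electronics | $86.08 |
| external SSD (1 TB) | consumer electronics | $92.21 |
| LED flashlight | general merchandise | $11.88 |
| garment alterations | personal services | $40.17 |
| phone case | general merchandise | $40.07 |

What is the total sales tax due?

$36.63

27" monitor $228.94: consumer electronics → 7.75% → $17.74
Dry cleaning (3 garments) $38.46: personal services → 0% → $0.00
Haircut $19.70: personal services → 0% → $0.00
Photo printing (20 prints) $9.06: personal services → 0% → $0.00
Key duplication $6.55: personal services → 0% → $0.00
Webcam $86.08: consumer electronics → 7.75% → $6.67
External SSD (1 TB) $92.21: consumer electronics → 7.75% → $7.15
LED flashlight $11.88: general merchandise → 9.75% → $1.16
Garment alterations $40.17: personal services → 0% → $0.00
Phone case $40.07: general merchandise → 9.75% → $3.91
Total tax = $17.74 + $6.67 + $7.15 + $1.16 + $3.91 = $36.63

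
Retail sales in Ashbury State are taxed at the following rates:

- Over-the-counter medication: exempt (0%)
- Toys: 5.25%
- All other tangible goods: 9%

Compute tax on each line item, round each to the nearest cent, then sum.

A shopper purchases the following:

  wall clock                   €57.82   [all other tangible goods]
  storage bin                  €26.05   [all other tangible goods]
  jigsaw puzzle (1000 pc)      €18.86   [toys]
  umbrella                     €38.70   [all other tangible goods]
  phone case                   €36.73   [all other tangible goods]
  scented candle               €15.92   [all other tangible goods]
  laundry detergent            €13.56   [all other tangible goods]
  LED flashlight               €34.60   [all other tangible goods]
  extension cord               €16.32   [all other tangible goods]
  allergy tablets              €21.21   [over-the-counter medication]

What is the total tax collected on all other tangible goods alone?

€21.56

Wall clock €57.82: all other tangible goods → 9% → €5.20
Storage bin €26.05: all other tangible goods → 9% → €2.34
Umbrella €38.70: all other tangible goods → 9% → €3.48
Phone case €36.73: all other tangible goods → 9% → €3.31
Scented candle €15.92: all other tangible goods → 9% → €1.43
Laundry detergent €13.56: all other tangible goods → 9% → €1.22
LED flashlight €34.60: all other tangible goods → 9% → €3.11
Extension cord €16.32: all other tangible goods → 9% → €1.47
Tax on all other tangible goods = €5.20 + €2.34 + €3.48 + €3.31 + €1.43 + €1.22 + €3.11 + €1.47 = €21.56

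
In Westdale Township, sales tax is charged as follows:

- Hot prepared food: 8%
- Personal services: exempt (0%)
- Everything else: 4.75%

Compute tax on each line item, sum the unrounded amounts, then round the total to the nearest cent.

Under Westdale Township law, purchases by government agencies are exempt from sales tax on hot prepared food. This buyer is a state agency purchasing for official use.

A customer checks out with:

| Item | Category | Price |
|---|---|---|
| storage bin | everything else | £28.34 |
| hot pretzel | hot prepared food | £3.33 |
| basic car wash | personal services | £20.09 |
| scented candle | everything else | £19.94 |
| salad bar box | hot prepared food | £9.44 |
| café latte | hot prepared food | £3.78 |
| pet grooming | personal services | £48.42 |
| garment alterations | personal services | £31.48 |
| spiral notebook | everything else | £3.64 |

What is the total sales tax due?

Storage bin £28.34: everything else → 4.75% → £1.34615
Hot pretzel £3.33: hot prepared food, buyer-exempt → 0% → £0.00
Basic car wash £20.09: personal services → 0% → £0.00
Scented candle £19.94: everything else → 4.75% → £0.94715
Salad bar box £9.44: hot prepared food, buyer-exempt → 0% → £0.00
Café latte £3.78: hot prepared food, buyer-exempt → 0% → £0.00
Pet grooming £48.42: personal services → 0% → £0.00
Garment alterations £31.48: personal services → 0% → £0.00
Spiral notebook £3.64: everything else → 4.75% → £0.1729
Unrounded tax sum = £2.4662 → £2.47

£2.47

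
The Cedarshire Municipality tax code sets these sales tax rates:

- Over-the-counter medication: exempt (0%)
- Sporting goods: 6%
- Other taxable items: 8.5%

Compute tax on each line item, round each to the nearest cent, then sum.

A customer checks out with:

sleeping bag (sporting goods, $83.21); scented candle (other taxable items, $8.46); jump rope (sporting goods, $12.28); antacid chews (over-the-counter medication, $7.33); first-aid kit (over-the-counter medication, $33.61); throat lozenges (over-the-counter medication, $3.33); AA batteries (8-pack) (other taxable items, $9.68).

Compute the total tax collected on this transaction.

$7.27

Sleeping bag $83.21: sporting goods → 6% → $4.99
Scented candle $8.46: other taxable items → 8.5% → $0.72
Jump rope $12.28: sporting goods → 6% → $0.74
Antacid chews $7.33: over-the-counter medication → 0% → $0.00
First-aid kit $33.61: over-the-counter medication → 0% → $0.00
Throat lozenges $3.33: over-the-counter medication → 0% → $0.00
AA batteries (8-pack) $9.68: other taxable items → 8.5% → $0.82
Total tax = $4.99 + $0.72 + $0.74 + $0.82 = $7.27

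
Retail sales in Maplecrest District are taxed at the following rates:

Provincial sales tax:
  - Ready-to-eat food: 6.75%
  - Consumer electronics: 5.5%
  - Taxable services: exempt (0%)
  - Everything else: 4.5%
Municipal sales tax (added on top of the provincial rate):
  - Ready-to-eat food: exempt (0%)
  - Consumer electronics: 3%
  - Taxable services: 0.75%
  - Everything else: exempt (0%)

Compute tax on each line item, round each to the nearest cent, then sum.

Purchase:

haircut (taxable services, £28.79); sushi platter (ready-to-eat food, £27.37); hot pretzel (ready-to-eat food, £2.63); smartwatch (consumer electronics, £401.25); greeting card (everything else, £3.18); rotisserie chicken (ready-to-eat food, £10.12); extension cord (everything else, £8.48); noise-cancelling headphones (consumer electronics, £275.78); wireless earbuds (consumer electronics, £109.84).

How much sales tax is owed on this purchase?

£70.34

Haircut £28.79: taxable services → 0% + 0.75% municipal = 0.75% → £0.22
Sushi platter £27.37: ready-to-eat food → 6.75% + 0% municipal = 6.75% → £1.85
Hot pretzel £2.63: ready-to-eat food → 6.75% + 0% municipal = 6.75% → £0.18
Smartwatch £401.25: consumer electronics → 5.5% + 3% municipal = 8.5% → £34.11
Greeting card £3.18: everything else → 4.5% + 0% municipal = 4.5% → £0.14
Rotisserie chicken £10.12: ready-to-eat food → 6.75% + 0% municipal = 6.75% → £0.68
Extension cord £8.48: everything else → 4.5% + 0% municipal = 4.5% → £0.38
Noise-cancelling headphones £275.78: consumer electronics → 5.5% + 3% municipal = 8.5% → £23.44
Wireless earbuds £109.84: consumer electronics → 5.5% + 3% municipal = 8.5% → £9.34
Total tax = £0.22 + £1.85 + £0.18 + £34.11 + £0.14 + £0.68 + £0.38 + £23.44 + £9.34 = £70.34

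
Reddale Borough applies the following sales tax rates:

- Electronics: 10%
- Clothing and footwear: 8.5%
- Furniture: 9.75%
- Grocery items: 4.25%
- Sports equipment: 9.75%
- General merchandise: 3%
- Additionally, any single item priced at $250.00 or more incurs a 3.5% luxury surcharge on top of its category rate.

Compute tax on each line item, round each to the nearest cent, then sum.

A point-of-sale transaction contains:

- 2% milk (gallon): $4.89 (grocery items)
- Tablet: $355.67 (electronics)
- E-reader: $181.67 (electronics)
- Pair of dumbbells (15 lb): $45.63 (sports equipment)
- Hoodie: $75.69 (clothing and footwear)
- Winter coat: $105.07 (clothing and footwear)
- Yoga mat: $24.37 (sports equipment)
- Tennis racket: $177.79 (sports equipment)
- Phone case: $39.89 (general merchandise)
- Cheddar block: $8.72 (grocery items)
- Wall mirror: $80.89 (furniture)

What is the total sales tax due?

2% milk (gallon) $4.89: grocery items → 4.25% → $0.21
Tablet $355.67: electronics → 10% + 3.5% surcharge = 13.5% → $48.02
E-reader $181.67: electronics → 10% → $18.17
Pair of dumbbells (15 lb) $45.63: sports equipment → 9.75% → $4.45
Hoodie $75.69: clothing and footwear → 8.5% → $6.43
Winter coat $105.07: clothing and footwear → 8.5% → $8.93
Yoga mat $24.37: sports equipment → 9.75% → $2.38
Tennis racket $177.79: sports equipment → 9.75% → $17.33
Phone case $39.89: general merchandise → 3% → $1.20
Cheddar block $8.72: grocery items → 4.25% → $0.37
Wall mirror $80.89: furniture → 9.75% → $7.89
Total tax = $0.21 + $48.02 + $18.17 + $4.45 + $6.43 + $8.93 + $2.38 + $17.33 + $1.20 + $0.37 + $7.89 = $115.38

$115.38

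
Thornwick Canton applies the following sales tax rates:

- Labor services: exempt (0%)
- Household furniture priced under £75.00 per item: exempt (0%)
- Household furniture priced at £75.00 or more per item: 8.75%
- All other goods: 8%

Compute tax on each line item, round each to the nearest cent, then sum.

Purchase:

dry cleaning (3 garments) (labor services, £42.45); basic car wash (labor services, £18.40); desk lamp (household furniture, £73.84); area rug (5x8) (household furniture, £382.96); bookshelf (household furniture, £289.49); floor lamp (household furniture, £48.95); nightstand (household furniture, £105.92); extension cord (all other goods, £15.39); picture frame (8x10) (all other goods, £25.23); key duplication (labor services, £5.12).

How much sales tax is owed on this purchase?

Dry cleaning (3 garments) £42.45: labor services → 0% → £0.00
Basic car wash £18.40: labor services → 0% → £0.00
Desk lamp £73.84: household furniture, under £75.00 → 0% → £0.00
Area rug (5x8) £382.96: household furniture, £75.00 or more → 8.75% → £33.51
Bookshelf £289.49: household furniture, £75.00 or more → 8.75% → £25.33
Floor lamp £48.95: household furniture, under £75.00 → 0% → £0.00
Nightstand £105.92: household furniture, £75.00 or more → 8.75% → £9.27
Extension cord £15.39: all other goods → 8% → £1.23
Picture frame (8x10) £25.23: all other goods → 8% → £2.02
Key duplication £5.12: labor services → 0% → £0.00
Total tax = £33.51 + £25.33 + £9.27 + £1.23 + £2.02 = £71.36

£71.36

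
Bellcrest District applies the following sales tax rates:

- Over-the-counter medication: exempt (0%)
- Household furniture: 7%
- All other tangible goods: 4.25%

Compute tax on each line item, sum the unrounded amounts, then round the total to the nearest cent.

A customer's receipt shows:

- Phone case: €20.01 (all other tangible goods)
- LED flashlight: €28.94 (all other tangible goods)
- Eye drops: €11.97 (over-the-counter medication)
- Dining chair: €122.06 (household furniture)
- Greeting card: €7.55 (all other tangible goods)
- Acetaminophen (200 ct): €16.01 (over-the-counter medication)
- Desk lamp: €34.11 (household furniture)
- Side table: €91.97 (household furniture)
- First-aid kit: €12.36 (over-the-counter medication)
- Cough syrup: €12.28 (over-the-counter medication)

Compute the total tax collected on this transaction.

Phone case €20.01: all other tangible goods → 4.25% → €0.850425
LED flashlight €28.94: all other tangible goods → 4.25% → €1.22995
Eye drops €11.97: over-the-counter medication → 0% → €0.00
Dining chair €122.06: household furniture → 7% → €8.5442
Greeting card €7.55: all other tangible goods → 4.25% → €0.320875
Acetaminophen (200 ct) €16.01: over-the-counter medication → 0% → €0.00
Desk lamp €34.11: household furniture → 7% → €2.3877
Side table €91.97: household furniture → 7% → €6.4379
First-aid kit €12.36: over-the-counter medication → 0% → €0.00
Cough syrup €12.28: over-the-counter medication → 0% → €0.00
Unrounded tax sum = €19.77105 → €19.77

€19.77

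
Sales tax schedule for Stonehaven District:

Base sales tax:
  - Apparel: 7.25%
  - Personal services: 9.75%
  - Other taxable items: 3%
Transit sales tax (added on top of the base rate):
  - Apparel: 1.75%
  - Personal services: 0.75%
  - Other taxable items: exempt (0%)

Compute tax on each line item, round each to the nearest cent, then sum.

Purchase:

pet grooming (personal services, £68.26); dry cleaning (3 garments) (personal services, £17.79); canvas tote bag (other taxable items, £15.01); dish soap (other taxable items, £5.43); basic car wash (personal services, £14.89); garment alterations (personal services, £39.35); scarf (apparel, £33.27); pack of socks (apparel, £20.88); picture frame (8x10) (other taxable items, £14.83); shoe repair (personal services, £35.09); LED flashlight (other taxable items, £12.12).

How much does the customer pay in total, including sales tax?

Pet grooming £68.26: personal services → 9.75% + 0.75% transit = 10.5% → £7.17
Dry cleaning (3 garments) £17.79: personal services → 9.75% + 0.75% transit = 10.5% → £1.87
Canvas tote bag £15.01: other taxable items → 3% + 0% transit = 3% → £0.45
Dish soap £5.43: other taxable items → 3% + 0% transit = 3% → £0.16
Basic car wash £14.89: personal services → 9.75% + 0.75% transit = 10.5% → £1.56
Garment alterations £39.35: personal services → 9.75% + 0.75% transit = 10.5% → £4.13
Scarf £33.27: apparel → 7.25% + 1.75% transit = 9% → £2.99
Pack of socks £20.88: apparel → 7.25% + 1.75% transit = 9% → £1.88
Picture frame (8x10) £14.83: other taxable items → 3% + 0% transit = 3% → £0.44
Shoe repair £35.09: personal services → 9.75% + 0.75% transit = 10.5% → £3.68
LED flashlight £12.12: other taxable items → 3% + 0% transit = 3% → £0.36
Subtotal = £276.92; tax = £24.69; total due = £301.61

£301.61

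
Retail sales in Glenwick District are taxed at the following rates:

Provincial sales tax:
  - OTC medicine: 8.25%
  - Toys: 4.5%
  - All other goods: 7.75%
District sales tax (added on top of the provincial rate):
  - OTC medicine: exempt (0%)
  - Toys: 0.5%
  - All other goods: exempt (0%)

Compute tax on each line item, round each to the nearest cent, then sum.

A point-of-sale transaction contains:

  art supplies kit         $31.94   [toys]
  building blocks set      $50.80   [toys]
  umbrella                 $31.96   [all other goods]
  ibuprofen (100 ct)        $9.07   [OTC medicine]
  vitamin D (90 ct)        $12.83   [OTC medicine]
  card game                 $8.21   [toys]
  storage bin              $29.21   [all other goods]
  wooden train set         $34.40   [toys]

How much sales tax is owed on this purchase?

$12.82

Art supplies kit $31.94: toys → 4.5% + 0.5% district = 5% → $1.60
Building blocks set $50.80: toys → 4.5% + 0.5% district = 5% → $2.54
Umbrella $31.96: all other goods → 7.75% + 0% district = 7.75% → $2.48
Ibuprofen (100 ct) $9.07: OTC medicine → 8.25% + 0% district = 8.25% → $0.75
Vitamin D (90 ct) $12.83: OTC medicine → 8.25% + 0% district = 8.25% → $1.06
Card game $8.21: toys → 4.5% + 0.5% district = 5% → $0.41
Storage bin $29.21: all other goods → 7.75% + 0% district = 7.75% → $2.26
Wooden train set $34.40: toys → 4.5% + 0.5% district = 5% → $1.72
Total tax = $1.60 + $2.54 + $2.48 + $0.75 + $1.06 + $0.41 + $2.26 + $1.72 = $12.82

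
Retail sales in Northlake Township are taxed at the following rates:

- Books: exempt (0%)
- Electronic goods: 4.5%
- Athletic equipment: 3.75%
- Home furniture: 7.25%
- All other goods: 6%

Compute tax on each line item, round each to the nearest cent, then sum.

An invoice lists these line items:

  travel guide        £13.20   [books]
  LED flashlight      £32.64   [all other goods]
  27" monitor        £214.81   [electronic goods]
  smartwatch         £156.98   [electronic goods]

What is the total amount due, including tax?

Travel guide £13.20: books → 0% → £0.00
LED flashlight £32.64: all other goods → 6% → £1.96
27" monitor £214.81: electronic goods → 4.5% → £9.67
Smartwatch £156.98: electronic goods → 4.5% → £7.06
Subtotal = £417.63; tax = £18.69; total due = £436.32

£436.32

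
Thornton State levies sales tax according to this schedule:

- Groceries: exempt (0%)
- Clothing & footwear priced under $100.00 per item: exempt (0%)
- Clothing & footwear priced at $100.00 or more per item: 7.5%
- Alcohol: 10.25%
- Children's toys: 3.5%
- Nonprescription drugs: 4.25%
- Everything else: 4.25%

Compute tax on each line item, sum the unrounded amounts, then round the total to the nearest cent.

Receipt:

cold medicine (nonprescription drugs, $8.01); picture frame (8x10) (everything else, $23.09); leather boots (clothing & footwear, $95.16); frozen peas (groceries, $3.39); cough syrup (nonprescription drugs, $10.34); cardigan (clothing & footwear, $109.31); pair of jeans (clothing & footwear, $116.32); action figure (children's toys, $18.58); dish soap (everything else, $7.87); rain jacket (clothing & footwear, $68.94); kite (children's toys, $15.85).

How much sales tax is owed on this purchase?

Cold medicine $8.01: nonprescription drugs → 4.25% → $0.340425
Picture frame (8x10) $23.09: everything else → 4.25% → $0.981325
Leather boots $95.16: clothing & footwear, under $100.00 → 0% → $0.00
Frozen peas $3.39: groceries → 0% → $0.00
Cough syrup $10.34: nonprescription drugs → 4.25% → $0.43945
Cardigan $109.31: clothing & footwear, $100.00 or more → 7.5% → $8.19825
Pair of jeans $116.32: clothing & footwear, $100.00 or more → 7.5% → $8.724
Action figure $18.58: children's toys → 3.5% → $0.6503
Dish soap $7.87: everything else → 4.25% → $0.334475
Rain jacket $68.94: clothing & footwear, under $100.00 → 0% → $0.00
Kite $15.85: children's toys → 3.5% → $0.55475
Unrounded tax sum = $20.222975 → $20.22

$20.22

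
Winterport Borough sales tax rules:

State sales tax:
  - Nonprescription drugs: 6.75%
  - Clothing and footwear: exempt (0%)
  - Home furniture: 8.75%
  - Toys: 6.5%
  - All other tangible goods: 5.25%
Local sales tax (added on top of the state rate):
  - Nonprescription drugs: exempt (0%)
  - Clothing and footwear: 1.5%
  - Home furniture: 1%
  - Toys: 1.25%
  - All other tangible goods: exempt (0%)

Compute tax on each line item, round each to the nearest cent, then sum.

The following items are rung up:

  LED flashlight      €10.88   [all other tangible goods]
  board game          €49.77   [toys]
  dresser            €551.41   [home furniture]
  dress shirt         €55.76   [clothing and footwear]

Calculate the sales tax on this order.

€59.03

LED flashlight €10.88: all other tangible goods → 5.25% + 0% local = 5.25% → €0.57
Board game €49.77: toys → 6.5% + 1.25% local = 7.75% → €3.86
Dresser €551.41: home furniture → 8.75% + 1% local = 9.75% → €53.76
Dress shirt €55.76: clothing and footwear → 0% + 1.5% local = 1.5% → €0.84
Total tax = €0.57 + €3.86 + €53.76 + €0.84 = €59.03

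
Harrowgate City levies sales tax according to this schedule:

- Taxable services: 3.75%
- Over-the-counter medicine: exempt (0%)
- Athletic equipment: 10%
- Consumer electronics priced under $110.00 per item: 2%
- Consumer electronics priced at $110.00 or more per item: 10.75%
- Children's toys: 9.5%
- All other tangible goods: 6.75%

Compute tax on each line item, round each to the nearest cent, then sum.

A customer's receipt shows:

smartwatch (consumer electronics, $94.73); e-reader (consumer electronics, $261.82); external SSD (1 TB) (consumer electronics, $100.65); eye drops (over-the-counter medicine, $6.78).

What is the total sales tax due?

$32.05

Smartwatch $94.73: consumer electronics, under $110.00 → 2% → $1.89
E-reader $261.82: consumer electronics, $110.00 or more → 10.75% → $28.15
External SSD (1 TB) $100.65: consumer electronics, under $110.00 → 2% → $2.01
Eye drops $6.78: over-the-counter medicine → 0% → $0.00
Total tax = $1.89 + $28.15 + $2.01 = $32.05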